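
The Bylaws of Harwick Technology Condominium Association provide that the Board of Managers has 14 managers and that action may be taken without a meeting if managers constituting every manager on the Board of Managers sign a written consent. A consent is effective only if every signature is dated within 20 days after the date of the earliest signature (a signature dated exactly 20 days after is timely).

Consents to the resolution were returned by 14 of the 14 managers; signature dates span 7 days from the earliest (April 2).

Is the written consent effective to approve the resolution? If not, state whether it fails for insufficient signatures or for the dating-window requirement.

Signatures required: all of 14 — unanimous means all 14, so 14 needed; 14 signed. Sufficient.
Dating window: the latest signature is 7 days after the earliest; the limit is 20 days. Within the window.

Effective — both the signature and dating-window requirements are satisfied.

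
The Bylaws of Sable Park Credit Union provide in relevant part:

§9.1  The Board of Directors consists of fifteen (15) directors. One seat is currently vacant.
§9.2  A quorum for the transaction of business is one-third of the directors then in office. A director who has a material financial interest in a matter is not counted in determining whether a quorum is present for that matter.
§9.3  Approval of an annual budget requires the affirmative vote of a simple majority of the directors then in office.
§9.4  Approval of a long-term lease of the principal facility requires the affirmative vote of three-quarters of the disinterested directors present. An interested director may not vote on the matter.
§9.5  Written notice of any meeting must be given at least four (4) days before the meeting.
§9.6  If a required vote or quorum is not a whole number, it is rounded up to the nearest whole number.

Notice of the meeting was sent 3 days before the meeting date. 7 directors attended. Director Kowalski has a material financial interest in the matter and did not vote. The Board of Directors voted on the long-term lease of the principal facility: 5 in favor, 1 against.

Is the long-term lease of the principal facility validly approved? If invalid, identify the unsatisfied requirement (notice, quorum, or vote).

Invalid — notice requirement not satisfied.

Notice: 3 days given; 4 required (3 < 4). Not satisfied.
Quorum: 7 present, but the 1 interested director does not count, leaving 6. Quorum is 5. Satisfied.
Vote: the long-term lease of the principal facility requires three-fourths of the disinterested directors present (7 − 1 = 6). 3/4 of 6 = 4.50, rounded up to 5, so 5 affirmative votes are needed; 5 voted in favor. Satisfied.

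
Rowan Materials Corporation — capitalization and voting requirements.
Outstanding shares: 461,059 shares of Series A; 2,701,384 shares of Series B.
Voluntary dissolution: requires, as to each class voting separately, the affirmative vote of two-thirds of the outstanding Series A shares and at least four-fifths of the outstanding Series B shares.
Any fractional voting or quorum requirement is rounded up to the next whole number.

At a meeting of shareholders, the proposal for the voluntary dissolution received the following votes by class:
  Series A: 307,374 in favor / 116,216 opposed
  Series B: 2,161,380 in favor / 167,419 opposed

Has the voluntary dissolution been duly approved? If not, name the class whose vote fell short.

Series A: 2/3 of 461059 = 307372.67, rounded up to 307373; 307,373 required, 307,374 in favor — approved.
Series B: 4/5 of 2701384 = 2161107.20, rounded up to 2161108; 2,161,108 required, 2,161,380 in favor — approved.

Approved — every class gave the required vote.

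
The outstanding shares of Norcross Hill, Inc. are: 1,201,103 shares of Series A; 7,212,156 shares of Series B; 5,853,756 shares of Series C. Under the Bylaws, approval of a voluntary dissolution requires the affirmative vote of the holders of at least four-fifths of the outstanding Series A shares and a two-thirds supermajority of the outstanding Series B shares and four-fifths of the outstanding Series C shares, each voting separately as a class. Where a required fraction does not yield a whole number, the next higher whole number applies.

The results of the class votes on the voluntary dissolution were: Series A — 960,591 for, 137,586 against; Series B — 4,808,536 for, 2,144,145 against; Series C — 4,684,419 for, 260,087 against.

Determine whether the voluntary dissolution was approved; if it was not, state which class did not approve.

Series A: 4/5 of 1201103 = 960882.40, rounded up to 960883; 960,883 required, 960,591 in favor — not approved.
Series B: 2/3 of 7212156 = 4808104; 4,808,104 required, 4,808,536 in favor — approved.
Series C: 4/5 of 5853756 = 4683004.80, rounded up to 4683005; 4,683,005 required, 4,684,419 in favor — approved.

Not approved — the Series A shares did not give the required vote.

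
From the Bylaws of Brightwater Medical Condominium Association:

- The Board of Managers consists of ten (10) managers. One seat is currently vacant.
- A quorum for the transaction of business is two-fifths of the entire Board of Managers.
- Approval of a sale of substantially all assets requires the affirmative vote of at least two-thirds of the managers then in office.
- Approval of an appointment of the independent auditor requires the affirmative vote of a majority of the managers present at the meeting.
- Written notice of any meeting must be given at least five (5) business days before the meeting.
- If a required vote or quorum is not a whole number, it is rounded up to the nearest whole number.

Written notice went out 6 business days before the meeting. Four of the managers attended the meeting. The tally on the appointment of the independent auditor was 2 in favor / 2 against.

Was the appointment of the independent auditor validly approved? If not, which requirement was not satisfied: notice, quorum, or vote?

Notice: 6 business days given; 5 required (6 ≥ 5). Satisfied.
Quorum: 4 present; quorum is 4. Satisfied.
Vote: the appointment of the independent auditor requires a majority of the managers present (4). A majority of 4 is 3, so 3 affirmative votes are needed; 2 voted in favor. Not satisfied.

Invalid — vote requirement not satisfied.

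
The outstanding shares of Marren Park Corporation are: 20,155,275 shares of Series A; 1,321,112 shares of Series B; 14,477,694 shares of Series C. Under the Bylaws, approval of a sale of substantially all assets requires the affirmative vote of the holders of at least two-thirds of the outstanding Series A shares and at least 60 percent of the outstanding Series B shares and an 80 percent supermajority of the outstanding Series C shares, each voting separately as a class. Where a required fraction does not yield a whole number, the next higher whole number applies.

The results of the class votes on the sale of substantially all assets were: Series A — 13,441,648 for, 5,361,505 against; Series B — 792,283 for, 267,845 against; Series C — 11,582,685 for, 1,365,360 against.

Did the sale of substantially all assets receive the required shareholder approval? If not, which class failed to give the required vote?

Not approved — the Series B shares did not give the required vote.

Series A: 2/3 of 20155275 = 13436850; 13,436,850 required, 13,441,648 in favor — approved.
Series B: 3/5 of 1321112 = 792667.20, rounded up to 792668; 792,668 required, 792,283 in favor — not approved.
Series C: 4/5 of 14477694 = 11582155.20, rounded up to 11582156; 11,582,156 required, 11,582,685 in favor — approved.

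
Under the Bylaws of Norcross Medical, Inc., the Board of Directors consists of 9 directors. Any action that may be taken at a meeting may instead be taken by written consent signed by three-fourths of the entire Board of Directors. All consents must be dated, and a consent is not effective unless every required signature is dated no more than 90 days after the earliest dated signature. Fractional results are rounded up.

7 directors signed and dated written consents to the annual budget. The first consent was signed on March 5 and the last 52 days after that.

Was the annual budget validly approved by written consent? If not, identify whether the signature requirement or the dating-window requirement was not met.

Signatures required: three-fourths of 9 — 3/4 of 9 = 6.75, rounded up to 7, so 7 needed; 7 signed. Sufficient.
Dating window: the latest signature is 52 days after the earliest; the limit is 90 days. Within the window.

Effective — both the signature and dating-window requirements are satisfied.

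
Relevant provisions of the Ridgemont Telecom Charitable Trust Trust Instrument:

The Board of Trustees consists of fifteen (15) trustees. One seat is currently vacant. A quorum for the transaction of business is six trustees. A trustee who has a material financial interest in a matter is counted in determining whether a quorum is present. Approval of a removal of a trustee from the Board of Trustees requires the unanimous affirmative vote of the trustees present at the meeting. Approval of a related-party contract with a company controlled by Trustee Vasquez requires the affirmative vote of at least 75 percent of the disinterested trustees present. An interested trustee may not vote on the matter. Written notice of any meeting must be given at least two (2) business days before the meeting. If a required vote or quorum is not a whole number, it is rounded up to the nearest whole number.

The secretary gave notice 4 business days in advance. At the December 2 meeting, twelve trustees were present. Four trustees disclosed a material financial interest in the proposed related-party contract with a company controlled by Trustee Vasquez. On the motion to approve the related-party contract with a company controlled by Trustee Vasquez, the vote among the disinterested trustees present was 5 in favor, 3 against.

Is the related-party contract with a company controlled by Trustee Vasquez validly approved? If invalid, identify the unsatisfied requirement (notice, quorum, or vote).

Notice: 4 business days given; 2 required (4 ≥ 2). Satisfied.
Quorum: 12 present (interested trustees count toward quorum); quorum is 6. Satisfied.
Vote: the related-party contract with a company controlled by Trustee Vasquez requires three-fourths of the disinterested trustees present (12 − 4 = 8). 3/4 of 8 = 6, so 6 affirmative votes are needed; 5 voted in favor. Not satisfied.

Invalid — vote requirement not satisfied.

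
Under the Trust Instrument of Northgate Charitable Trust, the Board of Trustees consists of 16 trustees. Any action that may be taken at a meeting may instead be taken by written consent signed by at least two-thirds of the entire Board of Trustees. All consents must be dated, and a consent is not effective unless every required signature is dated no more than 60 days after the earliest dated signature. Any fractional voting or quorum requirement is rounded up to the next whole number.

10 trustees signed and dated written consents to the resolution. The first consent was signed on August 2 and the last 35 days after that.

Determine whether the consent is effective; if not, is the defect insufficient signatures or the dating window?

Signatures required: at least two-thirds of 16 — 2/3 of 16 = 10.67, rounded up to 11, so 11 needed; 10 signed. Insufficient.
Dating window: the latest signature is 35 days after the earliest; the limit is 60 days. Within the window.

Not effective — insufficient signatures.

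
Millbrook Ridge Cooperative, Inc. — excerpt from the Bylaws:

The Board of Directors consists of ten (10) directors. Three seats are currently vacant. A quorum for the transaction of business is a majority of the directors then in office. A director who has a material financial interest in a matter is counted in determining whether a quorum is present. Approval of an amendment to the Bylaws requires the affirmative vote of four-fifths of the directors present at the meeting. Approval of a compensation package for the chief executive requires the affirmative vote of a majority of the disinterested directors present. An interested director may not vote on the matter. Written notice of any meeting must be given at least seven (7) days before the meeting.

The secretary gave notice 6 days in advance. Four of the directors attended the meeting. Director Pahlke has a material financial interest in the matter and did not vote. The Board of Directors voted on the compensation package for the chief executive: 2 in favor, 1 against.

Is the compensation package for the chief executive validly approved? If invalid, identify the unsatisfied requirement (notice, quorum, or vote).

Invalid — notice requirement not satisfied.

Notice: 6 days given; 7 required (6 < 7). Not satisfied.
Quorum: 4 present (interested directors count toward quorum); quorum is 4. Satisfied.
Vote: the compensation package for the chief executive requires a majority of the disinterested directors present (4 − 1 = 3). A majority of 3 is 2, so 2 affirmative votes are needed; 2 voted in favor. Satisfied.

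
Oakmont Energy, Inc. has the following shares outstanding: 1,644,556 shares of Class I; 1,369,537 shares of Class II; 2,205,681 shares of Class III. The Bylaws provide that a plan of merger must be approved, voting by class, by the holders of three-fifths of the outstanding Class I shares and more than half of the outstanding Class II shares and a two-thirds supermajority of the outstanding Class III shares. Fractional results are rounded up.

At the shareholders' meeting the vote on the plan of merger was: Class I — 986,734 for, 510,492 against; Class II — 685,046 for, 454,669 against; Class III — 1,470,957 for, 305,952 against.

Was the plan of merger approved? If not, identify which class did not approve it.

Approved — every class gave the required vote.

Class I: 3/5 of 1644556 = 986733.60, rounded up to 986734; 986,734 required, 986,734 in favor — approved.
Class II: a majority of 1369537 is 684769; 684,769 required, 685,046 in favor — approved.
Class III: 2/3 of 2205681 = 1470454; 1,470,454 required, 1,470,957 in favor — approved.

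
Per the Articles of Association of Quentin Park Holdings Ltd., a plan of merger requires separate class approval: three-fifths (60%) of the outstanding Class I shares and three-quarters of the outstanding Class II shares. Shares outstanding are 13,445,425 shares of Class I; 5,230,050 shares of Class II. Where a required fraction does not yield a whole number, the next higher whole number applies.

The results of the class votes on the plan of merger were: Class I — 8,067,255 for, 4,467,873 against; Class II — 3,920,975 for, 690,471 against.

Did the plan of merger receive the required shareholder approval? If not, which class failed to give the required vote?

Class I: 3/5 of 13445425 = 8067255; 8,067,255 required, 8,067,255 in favor — approved.
Class II: 3/4 of 5230050 = 3922537.50, rounded up to 3922538; 3,922,538 required, 3,920,975 in favor — not approved.

Not approved — the Class II shares did not give the required vote.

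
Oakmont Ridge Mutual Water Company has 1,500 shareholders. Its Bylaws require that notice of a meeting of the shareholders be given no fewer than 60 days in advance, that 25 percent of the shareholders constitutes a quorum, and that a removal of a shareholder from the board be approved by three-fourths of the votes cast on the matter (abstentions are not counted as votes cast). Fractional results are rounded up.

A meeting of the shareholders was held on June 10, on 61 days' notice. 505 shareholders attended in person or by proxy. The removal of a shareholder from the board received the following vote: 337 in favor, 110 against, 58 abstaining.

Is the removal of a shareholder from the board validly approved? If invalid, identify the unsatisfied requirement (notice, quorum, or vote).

Notice: 61 days given; 60 required. Satisfied.
Quorum: 25% of 1,500 = 375; 505 present. Satisfied.
Vote: requires three-fourths of the votes cast (505 − 58 abstaining = 447); 3/4 of 447 = 335.25, rounded up to 336, so 336 needed; 337 in favor. Satisfied.

Valid — all requirements satisfied.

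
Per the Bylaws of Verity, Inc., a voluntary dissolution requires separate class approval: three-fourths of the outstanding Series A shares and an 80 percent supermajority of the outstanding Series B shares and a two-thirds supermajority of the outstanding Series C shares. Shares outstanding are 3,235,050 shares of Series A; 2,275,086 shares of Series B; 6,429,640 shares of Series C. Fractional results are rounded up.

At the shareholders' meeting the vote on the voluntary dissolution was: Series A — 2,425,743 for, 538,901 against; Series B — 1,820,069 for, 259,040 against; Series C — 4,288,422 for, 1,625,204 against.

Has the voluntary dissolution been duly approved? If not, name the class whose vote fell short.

Not approved — the Series A shares did not give the required vote.

Series A: 3/4 of 3235050 = 2426287.50, rounded up to 2426288; 2,426,288 required, 2,425,743 in favor — not approved.
Series B: 4/5 of 2275086 = 1820068.80, rounded up to 1820069; 1,820,069 required, 1,820,069 in favor — approved.
Series C: 2/3 of 6429640 = 4286426.67, rounded up to 4286427; 4,286,427 required, 4,288,422 in favor — approved.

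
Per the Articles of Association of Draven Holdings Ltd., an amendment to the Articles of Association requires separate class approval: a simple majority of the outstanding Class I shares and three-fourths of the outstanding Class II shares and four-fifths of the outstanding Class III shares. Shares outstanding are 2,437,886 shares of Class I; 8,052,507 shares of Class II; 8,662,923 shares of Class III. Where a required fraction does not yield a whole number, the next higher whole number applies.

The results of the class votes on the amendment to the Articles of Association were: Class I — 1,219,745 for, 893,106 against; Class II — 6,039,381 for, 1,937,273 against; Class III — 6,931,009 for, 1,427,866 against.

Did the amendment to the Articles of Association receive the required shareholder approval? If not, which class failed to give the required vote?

Class I: a majority of 2437886 is 1218944; 1,218,944 required, 1,219,745 in favor — approved.
Class II: 3/4 of 8052507 = 6039380.25, rounded up to 6039381; 6,039,381 required, 6,039,381 in favor — approved.
Class III: 4/5 of 8662923 = 6930338.40, rounded up to 6930339; 6,930,339 required, 6,931,009 in favor — approved.

Approved — every class gave the required vote.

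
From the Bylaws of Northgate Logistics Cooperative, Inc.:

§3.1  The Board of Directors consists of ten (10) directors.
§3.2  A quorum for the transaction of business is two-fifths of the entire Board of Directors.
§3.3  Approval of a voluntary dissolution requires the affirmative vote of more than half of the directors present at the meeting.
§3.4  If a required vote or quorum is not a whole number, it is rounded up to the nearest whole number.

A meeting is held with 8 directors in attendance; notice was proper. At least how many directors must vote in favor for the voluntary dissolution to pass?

5

The voluntary dissolution requires a majority of the directors present (8).
A majority of 8 is 5.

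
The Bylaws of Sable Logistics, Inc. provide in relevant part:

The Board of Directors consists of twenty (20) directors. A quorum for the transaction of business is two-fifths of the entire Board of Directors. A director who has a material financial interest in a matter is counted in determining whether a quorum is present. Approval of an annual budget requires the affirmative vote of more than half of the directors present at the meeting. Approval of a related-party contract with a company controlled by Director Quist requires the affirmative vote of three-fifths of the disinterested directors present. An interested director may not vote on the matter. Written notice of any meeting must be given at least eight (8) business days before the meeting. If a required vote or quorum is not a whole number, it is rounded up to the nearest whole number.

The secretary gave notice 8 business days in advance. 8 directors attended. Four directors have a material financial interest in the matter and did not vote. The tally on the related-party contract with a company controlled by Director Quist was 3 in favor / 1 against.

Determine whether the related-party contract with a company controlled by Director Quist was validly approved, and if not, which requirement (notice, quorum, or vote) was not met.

Notice: 8 business days given; 8 required (8 ≥ 8). Satisfied.
Quorum: 8 present (interested directors count toward quorum); quorum is 8. Satisfied.
Vote: the related-party contract with a company controlled by Director Quist requires three-fifths of the disinterested directors present (8 − 4 = 4). 3/5 of 4 = 2.40, rounded up to 3, so 3 affirmative votes are needed; 3 voted in favor. Satisfied.

Valid — all requirements satisfied.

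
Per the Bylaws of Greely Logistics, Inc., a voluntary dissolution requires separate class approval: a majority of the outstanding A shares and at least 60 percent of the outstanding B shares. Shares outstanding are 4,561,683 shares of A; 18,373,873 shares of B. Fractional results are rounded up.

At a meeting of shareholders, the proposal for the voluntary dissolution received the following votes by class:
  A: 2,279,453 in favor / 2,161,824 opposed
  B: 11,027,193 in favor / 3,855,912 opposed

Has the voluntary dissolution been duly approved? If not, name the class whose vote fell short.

Not approved — the A shares did not give the required vote.

A: a majority of 4561683 is 2280842; 2,280,842 required, 2,279,453 in favor — not approved.
B: 3/5 of 18373873 = 11024323.80, rounded up to 11024324; 11,024,324 required, 11,027,193 in favor — approved.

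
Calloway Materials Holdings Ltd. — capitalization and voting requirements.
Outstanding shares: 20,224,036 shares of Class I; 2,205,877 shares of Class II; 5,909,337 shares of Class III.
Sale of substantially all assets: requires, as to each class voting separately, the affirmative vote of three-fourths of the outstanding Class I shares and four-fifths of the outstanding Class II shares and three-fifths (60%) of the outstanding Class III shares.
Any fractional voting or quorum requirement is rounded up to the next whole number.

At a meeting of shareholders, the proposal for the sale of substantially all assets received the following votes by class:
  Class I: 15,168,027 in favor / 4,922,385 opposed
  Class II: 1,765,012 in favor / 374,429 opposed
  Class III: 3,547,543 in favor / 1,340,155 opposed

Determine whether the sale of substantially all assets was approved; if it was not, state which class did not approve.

Class I: 3/4 of 20224036 = 15168027; 15,168,027 required, 15,168,027 in favor — approved.
Class II: 4/5 of 2205877 = 1764701.60, rounded up to 1764702; 1,764,702 required, 1,765,012 in favor — approved.
Class III: 3/5 of 5909337 = 3545602.20, rounded up to 3545603; 3,545,603 required, 3,547,543 in favor — approved.

Approved — every class gave the required vote.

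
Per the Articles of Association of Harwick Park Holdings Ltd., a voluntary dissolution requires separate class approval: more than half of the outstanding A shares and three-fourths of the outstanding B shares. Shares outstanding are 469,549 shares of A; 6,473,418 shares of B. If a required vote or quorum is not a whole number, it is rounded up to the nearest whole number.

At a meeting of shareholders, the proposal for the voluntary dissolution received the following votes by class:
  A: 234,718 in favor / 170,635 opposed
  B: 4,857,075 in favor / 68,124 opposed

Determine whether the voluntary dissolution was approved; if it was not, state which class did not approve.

Not approved — the A shares did not give the required vote.

A: a majority of 469549 is 234775; 234,775 required, 234,718 in favor — not approved.
B: 3/4 of 6473418 = 4855063.50, rounded up to 4855064; 4,855,064 required, 4,857,075 in favor — approved.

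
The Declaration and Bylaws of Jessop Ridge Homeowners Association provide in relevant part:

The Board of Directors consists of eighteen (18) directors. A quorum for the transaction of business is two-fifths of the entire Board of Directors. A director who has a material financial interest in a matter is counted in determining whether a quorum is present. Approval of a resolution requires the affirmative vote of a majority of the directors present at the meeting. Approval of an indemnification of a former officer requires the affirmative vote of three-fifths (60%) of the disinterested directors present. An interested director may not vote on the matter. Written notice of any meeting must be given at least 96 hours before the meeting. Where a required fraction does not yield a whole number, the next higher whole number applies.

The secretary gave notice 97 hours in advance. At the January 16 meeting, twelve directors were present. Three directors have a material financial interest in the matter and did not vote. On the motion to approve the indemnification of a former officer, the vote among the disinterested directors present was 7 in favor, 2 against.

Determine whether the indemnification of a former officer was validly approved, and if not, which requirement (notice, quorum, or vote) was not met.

Valid — all requirements satisfied.

Notice: 97 hours given; 96 required (97 ≥ 96). Satisfied.
Quorum: 12 present (interested directors count toward quorum); quorum is 8. Satisfied.
Vote: the indemnification of a former officer requires three-fifths of the disinterested directors present (12 − 3 = 9). 3/5 of 9 = 5.40, rounded up to 6, so 6 affirmative votes are needed; 7 voted in favor. Satisfied.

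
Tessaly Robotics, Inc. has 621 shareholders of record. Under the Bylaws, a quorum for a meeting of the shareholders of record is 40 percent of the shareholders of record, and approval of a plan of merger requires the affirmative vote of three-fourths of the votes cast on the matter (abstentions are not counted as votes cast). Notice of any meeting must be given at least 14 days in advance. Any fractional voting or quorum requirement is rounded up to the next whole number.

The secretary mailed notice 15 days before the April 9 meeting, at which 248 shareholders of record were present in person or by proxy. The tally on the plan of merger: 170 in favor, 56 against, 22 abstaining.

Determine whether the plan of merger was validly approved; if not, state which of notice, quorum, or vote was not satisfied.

Notice: 15 days given; 14 required. Satisfied.
Quorum: 40% of 621 = 248.40, rounded up to 249; 248 present. Not satisfied.
Vote: requires three-fourths of the votes cast (248 − 22 abstaining = 226); 3/4 of 226 = 169.50, rounded up to 170, so 170 needed; 170 in favor. Satisfied.

Invalid — quorum requirement not satisfied.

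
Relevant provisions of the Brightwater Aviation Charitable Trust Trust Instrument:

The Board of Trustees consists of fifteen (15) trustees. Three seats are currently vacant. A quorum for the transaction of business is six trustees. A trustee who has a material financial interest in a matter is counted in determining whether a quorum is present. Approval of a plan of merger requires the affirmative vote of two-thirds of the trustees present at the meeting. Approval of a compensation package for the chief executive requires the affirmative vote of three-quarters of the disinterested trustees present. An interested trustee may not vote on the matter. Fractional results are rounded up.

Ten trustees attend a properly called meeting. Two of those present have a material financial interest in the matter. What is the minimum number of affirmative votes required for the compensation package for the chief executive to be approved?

The compensation package for the chief executive requires three-fourths of the disinterested trustees present (10 − 2 = 8).
3/4 of 8 = 6.

6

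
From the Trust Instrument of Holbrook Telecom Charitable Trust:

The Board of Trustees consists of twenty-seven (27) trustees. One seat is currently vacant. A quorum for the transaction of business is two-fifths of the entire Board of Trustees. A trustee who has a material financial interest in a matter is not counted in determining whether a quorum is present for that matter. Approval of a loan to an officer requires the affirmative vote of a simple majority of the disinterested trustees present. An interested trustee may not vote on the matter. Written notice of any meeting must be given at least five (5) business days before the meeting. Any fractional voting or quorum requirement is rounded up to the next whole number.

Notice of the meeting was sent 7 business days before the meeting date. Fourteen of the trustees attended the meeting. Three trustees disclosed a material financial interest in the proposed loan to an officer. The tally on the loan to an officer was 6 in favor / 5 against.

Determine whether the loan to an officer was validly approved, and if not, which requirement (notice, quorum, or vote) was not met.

Notice: 7 business days given; 5 required (7 ≥ 5). Satisfied.
Quorum: 14 present, but the 3 interested trustees do not count, leaving 11. Quorum is 11. Satisfied.
Vote: the loan to an officer requires a majority of the disinterested trustees present (14 − 3 = 11). A majority of 11 is 6, so 6 affirmative votes are needed; 6 voted in favor. Satisfied.

Valid — all requirements satisfied.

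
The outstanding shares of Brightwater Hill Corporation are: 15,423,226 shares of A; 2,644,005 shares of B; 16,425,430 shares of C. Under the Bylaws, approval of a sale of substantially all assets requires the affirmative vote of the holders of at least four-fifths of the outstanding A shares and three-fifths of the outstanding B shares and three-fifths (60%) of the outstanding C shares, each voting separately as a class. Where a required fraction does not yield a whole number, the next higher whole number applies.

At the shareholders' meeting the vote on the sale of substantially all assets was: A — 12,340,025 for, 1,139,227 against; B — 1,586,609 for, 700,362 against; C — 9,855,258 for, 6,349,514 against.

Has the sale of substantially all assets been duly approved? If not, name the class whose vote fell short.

A: 4/5 of 15423226 = 12338580.80, rounded up to 12338581; 12,338,581 required, 12,340,025 in favor — approved.
B: 3/5 of 2644005 = 1586403; 1,586,403 required, 1,586,609 in favor — approved.
C: 3/5 of 16425430 = 9855258; 9,855,258 required, 9,855,258 in favor — approved.

Approved — every class gave the required vote.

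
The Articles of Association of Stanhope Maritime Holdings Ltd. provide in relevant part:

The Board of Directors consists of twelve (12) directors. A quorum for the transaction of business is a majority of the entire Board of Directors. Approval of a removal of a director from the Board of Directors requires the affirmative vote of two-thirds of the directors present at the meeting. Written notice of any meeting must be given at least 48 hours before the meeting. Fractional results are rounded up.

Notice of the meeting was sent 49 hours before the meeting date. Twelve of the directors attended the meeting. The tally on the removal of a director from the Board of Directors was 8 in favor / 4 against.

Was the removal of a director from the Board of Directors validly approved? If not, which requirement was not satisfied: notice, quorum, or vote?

Valid — all requirements satisfied.

Notice: 49 hours given; 48 required (49 ≥ 48). Satisfied.
Quorum: 12 present; quorum is 7. Satisfied.
Vote: the removal of a director from the Board of Directors requires two-thirds of the directors present (12). 2/3 of 12 = 8, so 8 affirmative votes are needed; 8 voted in favor. Satisfied.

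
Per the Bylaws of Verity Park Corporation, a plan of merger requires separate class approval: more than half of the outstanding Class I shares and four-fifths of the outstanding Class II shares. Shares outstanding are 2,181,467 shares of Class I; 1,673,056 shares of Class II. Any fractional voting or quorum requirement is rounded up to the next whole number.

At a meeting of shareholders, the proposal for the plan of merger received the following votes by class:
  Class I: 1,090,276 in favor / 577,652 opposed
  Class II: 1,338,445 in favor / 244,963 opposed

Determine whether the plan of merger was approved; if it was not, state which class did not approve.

Not approved — the Class I shares did not give the required vote.

Class I: a majority of 2181467 is 1090734; 1,090,734 required, 1,090,276 in favor — not approved.
Class II: 4/5 of 1673056 = 1338444.80, rounded up to 1338445; 1,338,445 required, 1,338,445 in favor — approved.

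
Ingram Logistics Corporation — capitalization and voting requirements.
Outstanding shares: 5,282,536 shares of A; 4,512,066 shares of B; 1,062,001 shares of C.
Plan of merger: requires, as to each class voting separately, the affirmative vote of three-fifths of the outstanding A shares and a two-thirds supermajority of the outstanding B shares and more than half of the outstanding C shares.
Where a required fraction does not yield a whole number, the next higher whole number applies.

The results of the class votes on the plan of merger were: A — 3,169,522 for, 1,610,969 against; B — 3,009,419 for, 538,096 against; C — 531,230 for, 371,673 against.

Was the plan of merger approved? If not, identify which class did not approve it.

A: 3/5 of 5282536 = 3169521.60, rounded up to 3169522; 3,169,522 required, 3,169,522 in favor — approved.
B: 2/3 of 4512066 = 3008044; 3,008,044 required, 3,009,419 in favor — approved.
C: a majority of 1062001 is 531001; 531,001 required, 531,230 in favor — approved.

Approved — every class gave the required vote.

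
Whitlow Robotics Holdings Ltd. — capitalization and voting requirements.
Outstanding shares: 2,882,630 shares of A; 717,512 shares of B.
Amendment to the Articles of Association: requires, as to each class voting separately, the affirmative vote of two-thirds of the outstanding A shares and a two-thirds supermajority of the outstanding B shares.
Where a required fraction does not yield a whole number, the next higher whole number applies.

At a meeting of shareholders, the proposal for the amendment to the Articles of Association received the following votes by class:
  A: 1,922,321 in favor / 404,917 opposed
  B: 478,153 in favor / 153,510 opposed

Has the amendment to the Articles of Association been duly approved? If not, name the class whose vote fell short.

A: 2/3 of 2882630 = 1921753.33, rounded up to 1921754; 1,921,754 required, 1,922,321 in favor — approved.
B: 2/3 of 717512 = 478341.33, rounded up to 478342; 478,342 required, 478,153 in favor — not approved.

Not approved — the B shares did not give the required vote.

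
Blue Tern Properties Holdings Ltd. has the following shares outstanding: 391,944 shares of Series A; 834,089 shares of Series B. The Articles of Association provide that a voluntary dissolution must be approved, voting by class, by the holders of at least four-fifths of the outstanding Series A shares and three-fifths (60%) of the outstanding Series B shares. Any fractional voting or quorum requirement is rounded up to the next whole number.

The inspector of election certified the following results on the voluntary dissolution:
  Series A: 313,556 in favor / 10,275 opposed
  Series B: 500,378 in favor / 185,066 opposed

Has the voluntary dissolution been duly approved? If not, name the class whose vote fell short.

Not approved — the Series B shares did not give the required vote.

Series A: 4/5 of 391944 = 313555.20, rounded up to 313556; 313,556 required, 313,556 in favor — approved.
Series B: 3/5 of 834089 = 500453.40, rounded up to 500454; 500,454 required, 500,378 in favor — not approved.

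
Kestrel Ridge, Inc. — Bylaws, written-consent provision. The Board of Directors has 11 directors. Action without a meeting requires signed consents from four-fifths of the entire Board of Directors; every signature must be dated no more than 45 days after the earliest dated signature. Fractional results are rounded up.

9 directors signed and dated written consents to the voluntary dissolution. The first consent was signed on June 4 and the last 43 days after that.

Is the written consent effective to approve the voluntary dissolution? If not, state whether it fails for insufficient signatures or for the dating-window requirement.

Signatures required: four-fifths of 11 — 4/5 of 11 = 8.80, rounded up to 9, so 9 needed; 9 signed. Sufficient.
Dating window: the latest signature is 43 days after the earliest; the limit is 45 days. Within the window.

Effective — both the signature and dating-window requirements are satisfied.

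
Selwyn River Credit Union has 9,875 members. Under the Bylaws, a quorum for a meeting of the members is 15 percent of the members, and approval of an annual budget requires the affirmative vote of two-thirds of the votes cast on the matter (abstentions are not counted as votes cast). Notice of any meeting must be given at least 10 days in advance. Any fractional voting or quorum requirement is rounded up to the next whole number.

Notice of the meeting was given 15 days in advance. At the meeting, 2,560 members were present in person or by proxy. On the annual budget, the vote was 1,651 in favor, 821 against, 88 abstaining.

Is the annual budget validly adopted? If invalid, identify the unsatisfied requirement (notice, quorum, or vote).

Notice: 15 days given; 10 required. Satisfied.
Quorum: 15% of 9,875 = 1,481.25, rounded up to 1,482; 2,560 present. Satisfied.
Vote: requires two-thirds of the votes cast (2,560 − 88 abstaining = 2,472); 2/3 of 2472 = 1648, so 1,648 needed; 1,651 in favor. Satisfied.

Valid — all requirements satisfied.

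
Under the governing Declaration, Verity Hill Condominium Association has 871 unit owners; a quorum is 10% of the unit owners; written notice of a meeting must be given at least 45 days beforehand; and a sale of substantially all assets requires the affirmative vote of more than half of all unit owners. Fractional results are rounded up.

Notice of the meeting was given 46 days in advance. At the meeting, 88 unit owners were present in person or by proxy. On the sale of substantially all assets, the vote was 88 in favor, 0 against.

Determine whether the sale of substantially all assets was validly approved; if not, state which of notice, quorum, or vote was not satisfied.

Notice: 46 days given; 45 required. Satisfied.
Quorum: 10% of 871 = 87.10, rounded up to 88; 88 present. Satisfied.
Vote: requires a majority of all unit owners (871); a majority of 871 is 436, so 436 needed; 88 in favor. Not satisfied.

Invalid — vote requirement not satisfied.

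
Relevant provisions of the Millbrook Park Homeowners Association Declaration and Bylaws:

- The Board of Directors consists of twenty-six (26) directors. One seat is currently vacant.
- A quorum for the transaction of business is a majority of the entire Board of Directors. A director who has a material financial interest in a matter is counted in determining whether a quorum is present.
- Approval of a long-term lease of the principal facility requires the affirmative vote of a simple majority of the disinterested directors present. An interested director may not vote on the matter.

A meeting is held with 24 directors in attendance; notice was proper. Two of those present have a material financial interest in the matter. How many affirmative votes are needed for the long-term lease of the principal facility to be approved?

The long-term lease of the principal facility requires a majority of the disinterested directors present (24 − 2 = 22).
A majority of 22 is 12.

12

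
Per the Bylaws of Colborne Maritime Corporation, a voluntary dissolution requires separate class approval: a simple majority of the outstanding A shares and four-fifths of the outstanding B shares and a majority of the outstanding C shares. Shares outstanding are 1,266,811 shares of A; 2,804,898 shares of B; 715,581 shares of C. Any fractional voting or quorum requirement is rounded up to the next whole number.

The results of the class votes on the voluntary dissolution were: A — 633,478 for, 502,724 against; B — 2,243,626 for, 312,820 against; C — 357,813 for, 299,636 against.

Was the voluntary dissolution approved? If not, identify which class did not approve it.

Not approved — the B shares did not give the required vote.

A: a majority of 1266811 is 633406; 633,406 required, 633,478 in favor — approved.
B: 4/5 of 2804898 = 2243918.40, rounded up to 2243919; 2,243,919 required, 2,243,626 in favor — not approved.
C: a majority of 715581 is 357791; 357,791 required, 357,813 in favor — approved.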